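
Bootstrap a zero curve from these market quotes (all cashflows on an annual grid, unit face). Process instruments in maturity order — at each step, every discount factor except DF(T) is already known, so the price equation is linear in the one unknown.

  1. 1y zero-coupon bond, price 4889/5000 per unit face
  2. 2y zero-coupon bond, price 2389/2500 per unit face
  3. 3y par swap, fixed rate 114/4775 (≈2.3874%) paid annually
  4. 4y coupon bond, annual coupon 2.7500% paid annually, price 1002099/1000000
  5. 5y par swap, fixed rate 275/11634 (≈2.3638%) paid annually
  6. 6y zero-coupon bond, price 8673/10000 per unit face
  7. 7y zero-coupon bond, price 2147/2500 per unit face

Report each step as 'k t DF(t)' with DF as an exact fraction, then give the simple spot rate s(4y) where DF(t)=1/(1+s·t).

1 1 4889/5000
2 2 2389/2500
3 3 2329/2500
4 4 4493/5000
5 5 89/100
6 6 8673/10000
7 7 2147/2500
s(4y) = (1/(4493/5000) − 1)/(4) = 507/17972 ≈ 2.8211%

step 1 [1y] zero: DF = P = 4889/5000 ≈ 0.977800
step 2 [2y] zero: DF = P = 2389/2500 ≈ 0.955600
step 3 [3y] swap r/1=114/4775: DF=(1 − 114/4775·(0.977800+0.955600))/(1+114/4775) = 2329/2500 ≈ 0.931600
step 4 [4y] bond c/1=11/400: DF=(1002099/1000000 − 11/400·(0.977800+0.955600+0.931600))/(1+11/400) = 4493/5000 ≈ 0.898600
step 5 [5y] swap r/1=275/11634: DF=(1 − 275/11634·(0.977800+0.955600+0.931600+0.898600))/(1+275/11634) = 89/100 ≈ 0.890000
step 6 [6y] zero: DF = P = 8673/10000 ≈ 0.867300
step 7 [7y] zero: DF = P = 2147/2500 ≈ 0.858800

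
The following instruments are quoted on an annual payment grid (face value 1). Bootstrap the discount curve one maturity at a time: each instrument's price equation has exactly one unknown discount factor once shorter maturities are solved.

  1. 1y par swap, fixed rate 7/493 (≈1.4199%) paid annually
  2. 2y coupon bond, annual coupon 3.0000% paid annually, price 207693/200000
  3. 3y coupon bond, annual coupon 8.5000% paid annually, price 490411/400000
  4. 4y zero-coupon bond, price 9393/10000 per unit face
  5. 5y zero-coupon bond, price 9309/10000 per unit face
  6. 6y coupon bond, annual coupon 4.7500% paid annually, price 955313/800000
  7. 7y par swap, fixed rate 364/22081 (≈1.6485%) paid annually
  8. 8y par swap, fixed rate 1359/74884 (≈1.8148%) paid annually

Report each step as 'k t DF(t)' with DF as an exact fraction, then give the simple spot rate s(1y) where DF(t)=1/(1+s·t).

1 1 493/500
2 2 1959/2000
3 3 122/125
4 4 9393/10000
5 5 9309/10000
6 6 4609/5000
7 7 2227/2500
8 8 8641/10000
s(1y) = (1/(493/500) − 1)/(1) = 7/493 ≈ 1.4199%

step 1 [1y] swap r/1=7/493: DF=(1 − 7/493·(0))/(1+7/493) = 493/500 ≈ 0.986000
step 2 [2y] bond c/1=3/100: DF=(207693/200000 − 3/100·(0.986000))/(1+3/100) = 1959/2000 ≈ 0.979500
step 3 [3y] bond c/1=17/200: DF=(490411/400000 − 17/200·(0.986000+0.979500))/(1+17/200) = 122/125 ≈ 0.976000
step 4 [4y] zero: DF = P = 9393/10000 ≈ 0.939300
step 5 [5y] zero: DF = P = 9309/10000 ≈ 0.930900
step 6 [6y] bond c/1=19/400: DF=(955313/800000 − 19/400·(0.986000+0.979500+0.976000+0.939300+0.930900))/(1+19/400) = 4609/5000 ≈ 0.921800
step 7 [7y] swap r/1=364/22081: DF=(1 − 364/22081·(0.986000+0.979500+0.976000+0.939300+0.930900+0.921800))/(1+364/22081) = 2227/2500 ≈ 0.890800
step 8 [8y] swap r/1=1359/74884: DF=(1 − 1359/74884·(0.986000+0.979500+0.976000+0.939300+0.930900+0.921800+0.890800))/(1+1359/74884) = 8641/10000 ≈ 0.864100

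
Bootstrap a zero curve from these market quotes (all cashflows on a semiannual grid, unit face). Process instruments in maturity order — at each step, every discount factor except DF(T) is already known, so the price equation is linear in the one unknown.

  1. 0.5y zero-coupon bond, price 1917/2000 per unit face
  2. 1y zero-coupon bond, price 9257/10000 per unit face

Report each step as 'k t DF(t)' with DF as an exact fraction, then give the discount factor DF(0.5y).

1 1/2 1917/2000
2 1 9257/10000
DF(0.5y) = 1917/2000 ≈ 0.958500

step 1 [0.5y] zero: DF = P = 1917/2000 ≈ 0.958500
step 2 [1y] zero: DF = P = 9257/10000 ≈ 0.925700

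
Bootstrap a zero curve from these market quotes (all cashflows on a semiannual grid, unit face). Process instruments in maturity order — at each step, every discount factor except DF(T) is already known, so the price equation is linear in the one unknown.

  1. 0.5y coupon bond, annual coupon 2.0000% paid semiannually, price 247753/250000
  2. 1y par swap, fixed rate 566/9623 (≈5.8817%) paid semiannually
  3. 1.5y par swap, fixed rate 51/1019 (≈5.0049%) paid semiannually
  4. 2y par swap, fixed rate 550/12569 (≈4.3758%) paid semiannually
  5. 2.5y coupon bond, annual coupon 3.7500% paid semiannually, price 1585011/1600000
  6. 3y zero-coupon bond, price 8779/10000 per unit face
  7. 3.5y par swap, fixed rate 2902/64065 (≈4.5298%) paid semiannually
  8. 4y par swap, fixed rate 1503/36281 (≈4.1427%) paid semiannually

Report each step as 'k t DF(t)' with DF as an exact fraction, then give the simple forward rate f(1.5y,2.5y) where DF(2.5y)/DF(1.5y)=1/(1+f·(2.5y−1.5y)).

step 1 [0.5y] bond c/2=1/100: DF=(247753/250000 − 1/100·(0))/(1+1/100) = 2453/2500 ≈ 0.981200
step 2 [1y] swap r/2=283/9623: DF=(1 − 283/9623·(0.981200))/(1+283/9623) = 4717/5000 ≈ 0.943400
step 3 [1.5y] swap r/2=51/2038: DF=(1 − 51/2038·(0.981200+0.943400))/(1+51/2038) = 4643/5000 ≈ 0.928600
step 4 [2y] swap r/2=275/12569: DF=(1 − 275/12569·(0.981200+0.943400+0.928600))/(1+275/12569) = 367/400 ≈ 0.917500
step 5 [2.5y] bond c/2=3/160: DF=(1585011/1600000 − 3/160·(0.981200+0.943400+0.928600+0.917500))/(1+3/160) = 903/1000 ≈ 0.903000
step 6 [3y] zero: DF = P = 8779/10000 ≈ 0.877900
step 7 [3.5y] swap r/2=1451/64065: DF=(1 − 1451/64065·(0.981200+0.943400+0.928600+0.917500+0.903000+0.877900))/(1+1451/64065) = 8549/10000 ≈ 0.854900
step 8 [4y] swap r/2=1503/72562: DF=(1 − 1503/72562·(0.981200+0.943400+0.928600+0.917500+0.903000+0.877900+0.854900))/(1+1503/72562) = 8497/10000 ≈ 0.849700

1 1/2 2453/2500
2 1 4717/5000
3 3/2 4643/5000
4 2 367/400
5 5/2 903/1000
6 3 8779/10000
7 7/2 8549/10000
8 4 8497/10000
f(1.5y,2.5y) = ((4643/5000)/(903/1000) − 1)/(1) = 128/4515 ≈ 2.8350%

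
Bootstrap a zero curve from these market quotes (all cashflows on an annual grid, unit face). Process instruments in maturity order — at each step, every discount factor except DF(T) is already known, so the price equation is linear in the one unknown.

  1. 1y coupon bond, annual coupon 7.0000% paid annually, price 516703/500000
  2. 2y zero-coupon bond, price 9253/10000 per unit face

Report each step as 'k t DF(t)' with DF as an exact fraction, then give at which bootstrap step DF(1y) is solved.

step 1 [1y] bond c/1=7/100: DF=(516703/500000 − 7/100·(0))/(1+7/100) = 4829/5000 ≈ 0.965800
step 2 [2y] zero: DF = P = 9253/10000 ≈ 0.925300

1 1 4829/5000
2 2 9253/10000
DF(1y) is solved at step 1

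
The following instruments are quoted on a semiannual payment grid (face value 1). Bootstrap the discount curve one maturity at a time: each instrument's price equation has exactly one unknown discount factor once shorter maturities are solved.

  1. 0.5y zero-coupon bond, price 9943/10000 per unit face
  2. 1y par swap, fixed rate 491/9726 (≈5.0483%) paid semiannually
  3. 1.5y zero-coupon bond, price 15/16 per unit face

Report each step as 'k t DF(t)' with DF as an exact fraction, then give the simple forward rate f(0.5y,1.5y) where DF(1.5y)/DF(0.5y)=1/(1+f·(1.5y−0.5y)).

step 1 [0.5y] zero: DF = P = 9943/10000 ≈ 0.994300
step 2 [1y] swap r/2=491/19452: DF=(1 − 491/19452·(0.994300))/(1+491/19452) = 9509/10000 ≈ 0.950900
step 3 [1.5y] zero: DF = P = 15/16 ≈ 0.937500

1 1/2 9943/10000
2 1 9509/10000
3 3/2 15/16
f(0.5y,1.5y) = ((9943/10000)/(15/16) − 1)/(1) = 568/9375 ≈ 6.0587%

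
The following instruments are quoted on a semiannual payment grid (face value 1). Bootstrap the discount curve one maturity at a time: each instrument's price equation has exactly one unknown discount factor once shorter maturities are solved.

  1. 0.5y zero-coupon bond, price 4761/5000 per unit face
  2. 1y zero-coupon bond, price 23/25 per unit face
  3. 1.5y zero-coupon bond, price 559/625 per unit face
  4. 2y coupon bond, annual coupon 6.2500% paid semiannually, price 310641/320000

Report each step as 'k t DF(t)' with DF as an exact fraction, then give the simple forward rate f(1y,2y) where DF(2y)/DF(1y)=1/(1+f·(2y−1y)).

step 1 [0.5y] zero: DF = P = 4761/5000 ≈ 0.952200
step 2 [1y] zero: DF = P = 23/25 ≈ 0.920000
step 3 [1.5y] zero: DF = P = 559/625 ≈ 0.894400
step 4 [2y] bond c/2=1/32: DF=(310641/320000 − 1/32·(0.952200+0.920000+0.894400))/(1+1/32) = 343/400 ≈ 0.857500

1 1/2 4761/5000
2 1 23/25
3 3/2 559/625
4 2 343/400
f(1y,2y) = ((23/25)/(343/400) − 1)/(1) = 25/343 ≈ 7.2886%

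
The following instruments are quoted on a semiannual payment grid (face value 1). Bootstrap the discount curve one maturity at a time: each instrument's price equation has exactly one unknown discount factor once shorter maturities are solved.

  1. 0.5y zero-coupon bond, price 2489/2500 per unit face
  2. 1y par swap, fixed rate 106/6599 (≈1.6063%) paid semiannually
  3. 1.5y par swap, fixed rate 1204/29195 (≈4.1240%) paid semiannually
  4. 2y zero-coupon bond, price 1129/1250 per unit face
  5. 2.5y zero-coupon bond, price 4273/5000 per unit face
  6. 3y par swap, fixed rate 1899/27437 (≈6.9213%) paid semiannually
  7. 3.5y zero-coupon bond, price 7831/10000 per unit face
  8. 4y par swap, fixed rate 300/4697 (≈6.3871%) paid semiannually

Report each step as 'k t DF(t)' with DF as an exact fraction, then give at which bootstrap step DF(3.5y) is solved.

step 1 [0.5y] zero: DF = P = 2489/2500 ≈ 0.995600
step 2 [1y] swap r/2=53/6599: DF=(1 − 53/6599·(0.995600))/(1+53/6599) = 9841/10000 ≈ 0.984100
step 3 [1.5y] swap r/2=602/29195: DF=(1 − 602/29195·(0.995600+0.984100))/(1+602/29195) = 4699/5000 ≈ 0.939800
step 4 [2y] zero: DF = P = 1129/1250 ≈ 0.903200
step 5 [2.5y] zero: DF = P = 4273/5000 ≈ 0.854600
step 6 [3y] swap r/2=1899/54874: DF=(1 − 1899/54874·(0.995600+0.984100+0.939800+0.903200+0.854600))/(1+1899/54874) = 8101/10000 ≈ 0.810100
step 7 [3.5y] zero: DF = P = 7831/10000 ≈ 0.783100
step 8 [4y] swap r/2=150/4697: DF=(1 − 150/4697·(0.995600+0.984100+0.939800+0.903200+0.854600+0.810100+0.783100))/(1+150/4697) = 31/40 ≈ 0.775000

1 1/2 2489/2500
2 1 9841/10000
3 3/2 4699/5000
4 2 1129/1250
5 5/2 4273/5000
6 3 8101/10000
7 7/2 7831/10000
8 4 31/40
DF(3.5y) is solved at step 7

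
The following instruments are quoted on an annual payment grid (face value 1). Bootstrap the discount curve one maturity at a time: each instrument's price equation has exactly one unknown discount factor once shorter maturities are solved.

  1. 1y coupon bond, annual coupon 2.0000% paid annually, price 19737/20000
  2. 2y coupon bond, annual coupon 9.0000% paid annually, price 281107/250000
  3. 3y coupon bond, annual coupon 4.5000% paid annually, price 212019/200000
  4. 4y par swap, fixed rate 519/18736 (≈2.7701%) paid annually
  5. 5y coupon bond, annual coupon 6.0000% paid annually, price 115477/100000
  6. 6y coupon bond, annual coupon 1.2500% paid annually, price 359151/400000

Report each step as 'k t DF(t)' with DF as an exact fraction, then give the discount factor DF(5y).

1 1 387/400
2 2 9517/10000
3 3 4659/5000
4 4 4481/5000
5 5 8773/10000
6 6 8297/10000
DF(5y) = 8773/10000 ≈ 0.877300

step 1 [1y] bond c/1=1/50: DF=(19737/20000 − 1/50·(0))/(1+1/50) = 387/400 ≈ 0.967500
step 2 [2y] bond c/1=9/100: DF=(281107/250000 − 9/100·(0.967500))/(1+9/100) = 9517/10000 ≈ 0.951700
step 3 [3y] bond c/1=9/200: DF=(212019/200000 − 9/200·(0.967500+0.951700))/(1+9/200) = 4659/5000 ≈ 0.931800
step 4 [4y] swap r/1=519/18736: DF=(1 − 519/18736·(0.967500+0.951700+0.931800))/(1+519/18736) = 4481/5000 ≈ 0.896200
step 5 [5y] bond c/1=3/50: DF=(115477/100000 − 3/50·(0.967500+0.951700+0.931800+0.896200))/(1+3/50) = 8773/10000 ≈ 0.877300
step 6 [6y] bond c/1=1/80: DF=(359151/400000 − 1/80·(0.967500+0.951700+0.931800+0.896200+0.877300))/(1+1/80) = 8297/10000 ≈ 0.829700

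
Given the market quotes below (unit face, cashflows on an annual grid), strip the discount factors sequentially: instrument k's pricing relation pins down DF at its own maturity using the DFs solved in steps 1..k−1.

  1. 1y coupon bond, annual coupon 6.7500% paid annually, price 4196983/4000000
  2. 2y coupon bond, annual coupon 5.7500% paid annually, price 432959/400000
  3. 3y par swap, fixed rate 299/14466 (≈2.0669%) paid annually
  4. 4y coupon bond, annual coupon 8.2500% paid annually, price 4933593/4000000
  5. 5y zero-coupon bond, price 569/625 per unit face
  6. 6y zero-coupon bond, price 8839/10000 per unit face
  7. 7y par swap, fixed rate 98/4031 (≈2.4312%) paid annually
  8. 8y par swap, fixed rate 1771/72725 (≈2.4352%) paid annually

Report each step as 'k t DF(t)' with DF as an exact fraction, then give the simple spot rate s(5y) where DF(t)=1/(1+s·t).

1 1 9829/10000
2 2 9701/10000
3 3 4701/5000
4 4 9189/10000
5 5 569/625
6 6 8839/10000
7 7 527/625
8 8 8229/10000
s(5y) = (1/(569/625) − 1)/(5) = 56/2845 ≈ 1.9684%

step 1 [1y] bond c/1=27/400: DF=(4196983/4000000 − 27/400·(0))/(1+27/400) = 9829/10000 ≈ 0.982900
step 2 [2y] bond c/1=23/400: DF=(432959/400000 − 23/400·(0.982900))/(1+23/400) = 9701/10000 ≈ 0.970100
step 3 [3y] swap r/1=299/14466: DF=(1 − 299/14466·(0.982900+0.970100))/(1+299/14466) = 4701/5000 ≈ 0.940200
step 4 [4y] bond c/1=33/400: DF=(4933593/4000000 − 33/400·(0.982900+0.970100+0.940200))/(1+33/400) = 9189/10000 ≈ 0.918900
step 5 [5y] zero: DF = P = 569/625 ≈ 0.910400
step 6 [6y] zero: DF = P = 8839/10000 ≈ 0.883900
step 7 [7y] swap r/1=98/4031: DF=(1 − 98/4031·(0.982900+0.970100+0.940200+0.918900+0.910400+0.883900))/(1+98/4031) = 527/625 ≈ 0.843200
step 8 [8y] swap r/1=1771/72725: DF=(1 − 1771/72725·(0.982900+0.970100+0.940200+0.918900+0.910400+0.883900+0.843200))/(1+1771/72725) = 8229/10000 ≈ 0.822900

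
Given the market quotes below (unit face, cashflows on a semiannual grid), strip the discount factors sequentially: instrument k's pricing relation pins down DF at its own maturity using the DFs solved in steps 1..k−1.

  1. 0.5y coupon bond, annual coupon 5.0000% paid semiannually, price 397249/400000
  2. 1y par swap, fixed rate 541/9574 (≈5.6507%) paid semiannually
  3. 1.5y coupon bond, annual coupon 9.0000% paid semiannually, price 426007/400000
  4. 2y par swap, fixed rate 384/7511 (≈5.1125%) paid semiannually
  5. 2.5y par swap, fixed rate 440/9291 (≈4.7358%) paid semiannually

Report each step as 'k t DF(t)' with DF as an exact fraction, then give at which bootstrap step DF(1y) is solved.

1 1/2 9689/10000
2 1 9459/10000
3 3/2 9367/10000
4 2 113/125
5 5/2 89/100
DF(1y) is solved at step 2

step 1 [0.5y] bond c/2=1/40: DF=(397249/400000 − 1/40·(0))/(1+1/40) = 9689/10000 ≈ 0.968900
step 2 [1y] swap r/2=541/19148: DF=(1 − 541/19148·(0.968900))/(1+541/19148) = 9459/10000 ≈ 0.945900
step 3 [1.5y] bond c/2=9/200: DF=(426007/400000 − 9/200·(0.968900+0.945900))/(1+9/200) = 9367/10000 ≈ 0.936700
step 4 [2y] swap r/2=192/7511: DF=(1 − 192/7511·(0.968900+0.945900+0.936700))/(1+192/7511) = 113/125 ≈ 0.904000
step 5 [2.5y] swap r/2=220/9291: DF=(1 − 220/9291·(0.968900+0.945900+0.936700+0.904000))/(1+220/9291) = 89/100 ≈ 0.890000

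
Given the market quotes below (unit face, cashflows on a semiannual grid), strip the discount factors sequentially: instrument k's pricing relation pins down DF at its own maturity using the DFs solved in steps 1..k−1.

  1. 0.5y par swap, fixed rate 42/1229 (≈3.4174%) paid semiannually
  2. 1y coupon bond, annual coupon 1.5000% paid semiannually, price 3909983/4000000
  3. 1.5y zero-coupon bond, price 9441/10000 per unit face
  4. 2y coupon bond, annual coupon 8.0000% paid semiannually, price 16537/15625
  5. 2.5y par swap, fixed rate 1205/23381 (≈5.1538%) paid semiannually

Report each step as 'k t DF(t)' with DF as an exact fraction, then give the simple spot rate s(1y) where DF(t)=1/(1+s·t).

1 1/2 1229/1250
2 1 9629/10000
3 3/2 9441/10000
4 2 1813/2000
5 5/2 1759/2000
s(1y) = (1/(9629/10000) − 1)/(1) = 371/9629 ≈ 3.8529%

step 1 [0.5y] swap r/2=21/1229: DF=(1 − 21/1229·(0))/(1+21/1229) = 1229/1250 ≈ 0.983200
step 2 [1y] bond c/2=3/400: DF=(3909983/4000000 − 3/400·(0.983200))/(1+3/400) = 9629/10000 ≈ 0.962900
step 3 [1.5y] zero: DF = P = 9441/10000 ≈ 0.944100
step 4 [2y] bond c/2=1/25: DF=(16537/15625 − 1/25·(0.983200+0.962900+0.944100))/(1+1/25) = 1813/2000 ≈ 0.906500
step 5 [2.5y] swap r/2=1205/46762: DF=(1 − 1205/46762·(0.983200+0.962900+0.944100+0.906500))/(1+1205/46762) = 1759/2000 ≈ 0.879500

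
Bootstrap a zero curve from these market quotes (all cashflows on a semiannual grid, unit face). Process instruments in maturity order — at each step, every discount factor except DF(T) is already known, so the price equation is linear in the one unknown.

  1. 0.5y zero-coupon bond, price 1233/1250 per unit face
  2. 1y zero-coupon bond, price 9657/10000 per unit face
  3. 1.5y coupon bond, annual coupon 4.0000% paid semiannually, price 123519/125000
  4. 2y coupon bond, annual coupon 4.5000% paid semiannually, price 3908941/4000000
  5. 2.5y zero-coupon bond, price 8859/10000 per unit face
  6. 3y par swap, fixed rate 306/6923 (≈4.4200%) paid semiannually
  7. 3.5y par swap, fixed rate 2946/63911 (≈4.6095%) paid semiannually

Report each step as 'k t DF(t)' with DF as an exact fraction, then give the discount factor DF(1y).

1 1/2 1233/1250
2 1 9657/10000
3 3/2 1861/2000
4 2 8923/10000
5 5/2 8859/10000
6 3 1097/1250
7 7/2 8527/10000
DF(1y) = 9657/10000 ≈ 0.965700

step 1 [0.5y] zero: DF = P = 1233/1250 ≈ 0.986400
step 2 [1y] zero: DF = P = 9657/10000 ≈ 0.965700
step 3 [1.5y] bond c/2=1/50: DF=(123519/125000 − 1/50·(0.986400+0.965700))/(1+1/50) = 1861/2000 ≈ 0.930500
step 4 [2y] bond c/2=9/400: DF=(3908941/4000000 − 9/400·(0.986400+0.965700+0.930500))/(1+9/400) = 8923/10000 ≈ 0.892300
step 5 [2.5y] zero: DF = P = 8859/10000 ≈ 0.885900
step 6 [3y] swap r/2=153/6923: DF=(1 − 153/6923·(0.986400+0.965700+0.930500+0.892300+0.885900))/(1+153/6923) = 1097/1250 ≈ 0.877600
step 7 [3.5y] swap r/2=1473/63911: DF=(1 − 1473/63911·(0.986400+0.965700+0.930500+0.892300+0.885900+0.877600))/(1+1473/63911) = 8527/10000 ≈ 0.852700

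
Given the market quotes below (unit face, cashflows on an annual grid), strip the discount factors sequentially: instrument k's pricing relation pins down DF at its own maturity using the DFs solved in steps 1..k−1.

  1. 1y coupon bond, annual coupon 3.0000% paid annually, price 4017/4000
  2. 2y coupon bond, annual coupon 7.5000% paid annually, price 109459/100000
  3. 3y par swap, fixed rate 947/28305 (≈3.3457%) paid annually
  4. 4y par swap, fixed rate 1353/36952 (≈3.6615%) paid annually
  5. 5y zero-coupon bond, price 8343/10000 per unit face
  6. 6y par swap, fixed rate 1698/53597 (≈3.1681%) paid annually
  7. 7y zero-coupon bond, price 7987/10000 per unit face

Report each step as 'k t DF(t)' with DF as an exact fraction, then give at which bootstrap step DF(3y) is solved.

step 1 [1y] bond c/1=3/100: DF=(4017/4000 − 3/100·(0))/(1+3/100) = 39/40 ≈ 0.975000
step 2 [2y] bond c/1=3/40: DF=(109459/100000 − 3/40·(0.975000))/(1+3/40) = 4751/5000 ≈ 0.950200
step 3 [3y] swap r/1=947/28305: DF=(1 − 947/28305·(0.975000+0.950200))/(1+947/28305) = 9053/10000 ≈ 0.905300
step 4 [4y] swap r/1=1353/36952: DF=(1 − 1353/36952·(0.975000+0.950200+0.905300))/(1+1353/36952) = 8647/10000 ≈ 0.864700
step 5 [5y] zero: DF = P = 8343/10000 ≈ 0.834300
step 6 [6y] swap r/1=1698/53597: DF=(1 − 1698/53597·(0.975000+0.950200+0.905300+0.864700+0.834300))/(1+1698/53597) = 4151/5000 ≈ 0.830200
step 7 [7y] zero: DF = P = 7987/10000 ≈ 0.798700

1 1 39/40
2 2 4751/5000
3 3 9053/10000
4 4 8647/10000
5 5 8343/10000
6 6 4151/5000
7 7 7987/10000
DF(3y) is solved at step 3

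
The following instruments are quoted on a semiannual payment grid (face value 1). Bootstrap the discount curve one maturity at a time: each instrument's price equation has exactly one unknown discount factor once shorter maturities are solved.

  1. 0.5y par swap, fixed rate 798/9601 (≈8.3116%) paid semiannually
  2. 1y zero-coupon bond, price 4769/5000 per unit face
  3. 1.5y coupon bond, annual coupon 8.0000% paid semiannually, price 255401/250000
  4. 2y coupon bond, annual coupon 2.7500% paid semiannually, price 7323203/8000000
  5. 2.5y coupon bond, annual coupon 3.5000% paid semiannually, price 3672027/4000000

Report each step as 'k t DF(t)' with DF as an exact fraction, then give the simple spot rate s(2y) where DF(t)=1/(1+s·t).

1 1/2 9601/10000
2 1 4769/5000
3 3/2 9087/10000
4 2 8647/10000
5 5/2 2097/2500
s(2y) = (1/(8647/10000) − 1)/(2) = 1353/17294 ≈ 7.8235%

step 1 [0.5y] swap r/2=399/9601: DF=(1 − 399/9601·(0))/(1+399/9601) = 9601/10000 ≈ 0.960100
step 2 [1y] zero: DF = P = 4769/5000 ≈ 0.953800
step 3 [1.5y] bond c/2=1/25: DF=(255401/250000 − 1/25·(0.960100+0.953800))/(1+1/25) = 9087/10000 ≈ 0.908700
step 4 [2y] bond c/2=11/800: DF=(7323203/8000000 − 11/800·(0.960100+0.953800+0.908700))/(1+11/800) = 8647/10000 ≈ 0.864700
step 5 [2.5y] bond c/2=7/400: DF=(3672027/4000000 − 7/400·(0.960100+0.953800+0.908700+0.864700))/(1+7/400) = 2097/2500 ≈ 0.838800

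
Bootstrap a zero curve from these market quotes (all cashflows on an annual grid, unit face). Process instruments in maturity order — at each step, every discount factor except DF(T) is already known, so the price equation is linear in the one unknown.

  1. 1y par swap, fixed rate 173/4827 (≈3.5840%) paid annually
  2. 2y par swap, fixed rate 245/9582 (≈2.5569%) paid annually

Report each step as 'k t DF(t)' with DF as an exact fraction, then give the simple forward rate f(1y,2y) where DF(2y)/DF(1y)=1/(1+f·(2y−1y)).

step 1 [1y] swap r/1=173/4827: DF=(1 − 173/4827·(0))/(1+173/4827) = 4827/5000 ≈ 0.965400
step 2 [2y] swap r/1=245/9582: DF=(1 − 245/9582·(0.965400))/(1+245/9582) = 951/1000 ≈ 0.951000

1 1 4827/5000
2 2 951/1000
f(1y,2y) = ((4827/5000)/(951/1000) − 1)/(1) = 24/1585 ≈ 1.5142%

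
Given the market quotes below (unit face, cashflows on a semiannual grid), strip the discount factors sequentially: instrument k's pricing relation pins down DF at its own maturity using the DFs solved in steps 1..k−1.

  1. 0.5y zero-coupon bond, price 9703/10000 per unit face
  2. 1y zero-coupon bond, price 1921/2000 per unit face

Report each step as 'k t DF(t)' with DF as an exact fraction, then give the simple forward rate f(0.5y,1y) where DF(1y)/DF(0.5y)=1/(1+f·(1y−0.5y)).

1 1/2 9703/10000
2 1 1921/2000
f(0.5y,1y) = ((9703/10000)/(1921/2000) − 1)/(1/2) = 196/9605 ≈ 2.0406%

step 1 [0.5y] zero: DF = P = 9703/10000 ≈ 0.970300
step 2 [1y] zero: DF = P = 1921/2000 ≈ 0.960500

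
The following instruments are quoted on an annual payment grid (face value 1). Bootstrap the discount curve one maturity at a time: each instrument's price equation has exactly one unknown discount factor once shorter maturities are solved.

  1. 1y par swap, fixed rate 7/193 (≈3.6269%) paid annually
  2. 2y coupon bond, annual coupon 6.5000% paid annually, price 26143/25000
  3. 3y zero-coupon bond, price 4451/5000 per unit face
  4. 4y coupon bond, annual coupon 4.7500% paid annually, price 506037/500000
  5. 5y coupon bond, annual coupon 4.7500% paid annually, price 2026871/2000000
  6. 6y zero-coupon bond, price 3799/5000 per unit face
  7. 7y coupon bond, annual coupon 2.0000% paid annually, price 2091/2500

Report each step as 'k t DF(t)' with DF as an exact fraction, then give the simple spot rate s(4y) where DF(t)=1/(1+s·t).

1 1 193/200
2 2 923/1000
3 3 4451/5000
4 4 4201/5000
5 5 4017/5000
6 6 3799/5000
7 7 449/625
s(4y) = (1/(4201/5000) − 1)/(4) = 799/16804 ≈ 4.7548%

step 1 [1y] swap r/1=7/193: DF=(1 − 7/193·(0))/(1+7/193) = 193/200 ≈ 0.965000
step 2 [2y] bond c/1=13/200: DF=(26143/25000 − 13/200·(0.965000))/(1+13/200) = 923/1000 ≈ 0.923000
step 3 [3y] zero: DF = P = 4451/5000 ≈ 0.890200
step 4 [4y] bond c/1=19/400: DF=(506037/500000 − 19/400·(0.965000+0.923000+0.890200))/(1+19/400) = 4201/5000 ≈ 0.840200
step 5 [5y] bond c/1=19/400: DF=(2026871/2000000 − 19/400·(0.965000+0.923000+0.890200+0.840200))/(1+19/400) = 4017/5000 ≈ 0.803400
step 6 [6y] zero: DF = P = 3799/5000 ≈ 0.759800
step 7 [7y] bond c/1=1/50: DF=(2091/2500 − 1/50·(0.965000+0.923000+0.890200+0.840200+0.803400+0.759800))/(1+1/50) = 449/625 ≈ 0.718400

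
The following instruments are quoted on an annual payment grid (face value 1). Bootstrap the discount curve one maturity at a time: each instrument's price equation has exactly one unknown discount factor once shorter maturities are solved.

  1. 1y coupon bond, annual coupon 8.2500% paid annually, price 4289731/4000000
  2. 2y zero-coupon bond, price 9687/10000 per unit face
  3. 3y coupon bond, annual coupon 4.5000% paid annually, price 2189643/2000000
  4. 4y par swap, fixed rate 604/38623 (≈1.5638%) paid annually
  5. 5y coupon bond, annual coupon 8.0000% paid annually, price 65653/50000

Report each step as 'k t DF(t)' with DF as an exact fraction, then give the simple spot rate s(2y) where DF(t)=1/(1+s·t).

1 1 9907/10000
2 2 9687/10000
3 3 9633/10000
4 4 2349/2500
5 5 9297/10000
s(2y) = (1/(9687/10000) − 1)/(2) = 313/19374 ≈ 1.6156%

step 1 [1y] bond c/1=33/400: DF=(4289731/4000000 − 33/400·(0))/(1+33/400) = 9907/10000 ≈ 0.990700
step 2 [2y] zero: DF = P = 9687/10000 ≈ 0.968700
step 3 [3y] bond c/1=9/200: DF=(2189643/2000000 − 9/200·(0.990700+0.968700))/(1+9/200) = 9633/10000 ≈ 0.963300
step 4 [4y] swap r/1=604/38623: DF=(1 − 604/38623·(0.990700+0.968700+0.963300))/(1+604/38623) = 2349/2500 ≈ 0.939600
step 5 [5y] bond c/1=2/25: DF=(65653/50000 − 2/25·(0.990700+0.968700+0.963300+0.939600))/(1+2/25) = 9297/10000 ≈ 0.929700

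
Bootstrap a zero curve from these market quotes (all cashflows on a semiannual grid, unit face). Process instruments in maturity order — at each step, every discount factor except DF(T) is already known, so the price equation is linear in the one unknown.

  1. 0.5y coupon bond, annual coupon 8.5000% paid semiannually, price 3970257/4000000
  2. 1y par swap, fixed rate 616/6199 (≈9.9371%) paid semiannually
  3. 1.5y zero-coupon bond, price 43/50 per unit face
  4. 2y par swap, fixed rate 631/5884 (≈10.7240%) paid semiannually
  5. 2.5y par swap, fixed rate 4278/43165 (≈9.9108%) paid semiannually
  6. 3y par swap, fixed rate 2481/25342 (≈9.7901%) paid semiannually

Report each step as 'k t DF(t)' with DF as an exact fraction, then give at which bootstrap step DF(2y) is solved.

1 1/2 9521/10000
2 1 2269/2500
3 3/2 43/50
4 2 8107/10000
5 5/2 7861/10000
6 3 7519/10000
DF(2y) is solved at step 4

step 1 [0.5y] bond c/2=17/400: DF=(3970257/4000000 − 17/400·(0))/(1+17/400) = 9521/10000 ≈ 0.952100
step 2 [1y] swap r/2=308/6199: DF=(1 − 308/6199·(0.952100))/(1+308/6199) = 2269/2500 ≈ 0.907600
step 3 [1.5y] zero: DF = P = 43/50 ≈ 0.860000
step 4 [2y] swap r/2=631/11768: DF=(1 − 631/11768·(0.952100+0.907600+0.860000))/(1+631/11768) = 8107/10000 ≈ 0.810700
step 5 [2.5y] swap r/2=2139/43165: DF=(1 − 2139/43165·(0.952100+0.907600+0.860000+0.810700))/(1+2139/43165) = 7861/10000 ≈ 0.786100
step 6 [3y] swap r/2=2481/50684: DF=(1 − 2481/50684·(0.952100+0.907600+0.860000+0.810700+0.786100))/(1+2481/50684) = 7519/10000 ≈ 0.751900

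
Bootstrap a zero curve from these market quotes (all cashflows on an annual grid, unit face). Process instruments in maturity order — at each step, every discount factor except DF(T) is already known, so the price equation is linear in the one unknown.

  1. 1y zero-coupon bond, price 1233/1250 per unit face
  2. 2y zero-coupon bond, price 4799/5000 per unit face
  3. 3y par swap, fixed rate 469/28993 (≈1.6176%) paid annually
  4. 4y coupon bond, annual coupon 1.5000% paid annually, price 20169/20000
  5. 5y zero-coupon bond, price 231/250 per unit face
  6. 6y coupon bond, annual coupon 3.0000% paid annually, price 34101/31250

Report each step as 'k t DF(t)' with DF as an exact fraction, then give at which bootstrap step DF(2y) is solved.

1 1 1233/1250
2 2 4799/5000
3 3 9531/10000
4 4 9507/10000
5 5 231/250
6 6 2301/2500
DF(2y) is solved at step 2

step 1 [1y] zero: DF = P = 1233/1250 ≈ 0.986400
step 2 [2y] zero: DF = P = 4799/5000 ≈ 0.959800
step 3 [3y] swap r/1=469/28993: DF=(1 − 469/28993·(0.986400+0.959800))/(1+469/28993) = 9531/10000 ≈ 0.953100
step 4 [4y] bond c/1=3/200: DF=(20169/20000 − 3/200·(0.986400+0.959800+0.953100))/(1+3/200) = 9507/10000 ≈ 0.950700
step 5 [5y] zero: DF = P = 231/250 ≈ 0.924000
step 6 [6y] bond c/1=3/100: DF=(34101/31250 − 3/100·(0.986400+0.959800+0.953100+0.950700+0.924000))/(1+3/100) = 2301/2500 ≈ 0.920400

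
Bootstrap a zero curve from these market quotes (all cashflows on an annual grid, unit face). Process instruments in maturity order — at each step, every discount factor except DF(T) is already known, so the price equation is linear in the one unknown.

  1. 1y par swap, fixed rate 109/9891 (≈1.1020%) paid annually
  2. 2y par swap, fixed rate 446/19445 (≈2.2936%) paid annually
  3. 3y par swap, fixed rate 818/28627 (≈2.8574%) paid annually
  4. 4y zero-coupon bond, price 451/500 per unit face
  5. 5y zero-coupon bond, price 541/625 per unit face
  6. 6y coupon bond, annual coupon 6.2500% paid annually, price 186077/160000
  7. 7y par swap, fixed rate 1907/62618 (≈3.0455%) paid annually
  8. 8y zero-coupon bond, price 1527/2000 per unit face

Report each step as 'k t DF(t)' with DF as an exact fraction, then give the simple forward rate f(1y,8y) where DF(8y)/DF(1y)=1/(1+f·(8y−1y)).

step 1 [1y] swap r/1=109/9891: DF=(1 − 109/9891·(0))/(1+109/9891) = 9891/10000 ≈ 0.989100
step 2 [2y] swap r/1=446/19445: DF=(1 − 446/19445·(0.989100))/(1+446/19445) = 4777/5000 ≈ 0.955400
step 3 [3y] swap r/1=818/28627: DF=(1 − 818/28627·(0.989100+0.955400))/(1+818/28627) = 4591/5000 ≈ 0.918200
step 4 [4y] zero: DF = P = 451/500 ≈ 0.902000
step 5 [5y] zero: DF = P = 541/625 ≈ 0.865600
step 6 [6y] bond c/1=1/16: DF=(186077/160000 − 1/16·(0.989100+0.955400+0.918200+0.902000+0.865600))/(1+1/16) = 4111/5000 ≈ 0.822200
step 7 [7y] swap r/1=1907/62618: DF=(1 − 1907/62618·(0.989100+0.955400+0.918200+0.902000+0.865600+0.822200))/(1+1907/62618) = 8093/10000 ≈ 0.809300
step 8 [8y] zero: DF = P = 1527/2000 ≈ 0.763500

1 1 9891/10000
2 2 4777/5000
3 3 4591/5000
4 4 451/500
5 5 541/625
6 6 4111/5000
7 7 8093/10000
8 8 1527/2000
f(1y,8y) = ((9891/10000)/(1527/2000) − 1)/(7) = 752/17815 ≈ 4.2212%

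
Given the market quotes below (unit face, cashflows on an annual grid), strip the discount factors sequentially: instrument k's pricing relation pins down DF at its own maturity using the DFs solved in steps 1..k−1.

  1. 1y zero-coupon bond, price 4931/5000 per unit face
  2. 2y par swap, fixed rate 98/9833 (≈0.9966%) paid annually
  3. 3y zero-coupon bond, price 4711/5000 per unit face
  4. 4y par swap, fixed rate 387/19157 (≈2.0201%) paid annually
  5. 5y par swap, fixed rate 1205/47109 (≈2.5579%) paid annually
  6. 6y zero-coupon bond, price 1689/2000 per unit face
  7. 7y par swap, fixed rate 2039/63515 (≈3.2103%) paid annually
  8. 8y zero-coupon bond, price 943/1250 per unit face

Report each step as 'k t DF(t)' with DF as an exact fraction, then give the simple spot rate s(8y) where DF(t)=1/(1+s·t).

step 1 [1y] zero: DF = P = 4931/5000 ≈ 0.986200
step 2 [2y] swap r/1=98/9833: DF=(1 − 98/9833·(0.986200))/(1+98/9833) = 2451/2500 ≈ 0.980400
step 3 [3y] zero: DF = P = 4711/5000 ≈ 0.942200
step 4 [4y] swap r/1=387/19157: DF=(1 − 387/19157·(0.986200+0.980400+0.942200))/(1+387/19157) = 4613/5000 ≈ 0.922600
step 5 [5y] swap r/1=1205/47109: DF=(1 − 1205/47109·(0.986200+0.980400+0.942200+0.922600))/(1+1205/47109) = 1759/2000 ≈ 0.879500
step 6 [6y] zero: DF = P = 1689/2000 ≈ 0.844500
step 7 [7y] swap r/1=2039/63515: DF=(1 − 2039/63515·(0.986200+0.980400+0.942200+0.922600+0.879500+0.844500))/(1+2039/63515) = 7961/10000 ≈ 0.796100
step 8 [8y] zero: DF = P = 943/1250 ≈ 0.754400

1 1 4931/5000
2 2 2451/2500
3 3 4711/5000
4 4 4613/5000
5 5 1759/2000
6 6 1689/2000
7 7 7961/10000
8 8 943/1250
s(8y) = (1/(943/1250) − 1)/(8) = 307/7544 ≈ 4.0695%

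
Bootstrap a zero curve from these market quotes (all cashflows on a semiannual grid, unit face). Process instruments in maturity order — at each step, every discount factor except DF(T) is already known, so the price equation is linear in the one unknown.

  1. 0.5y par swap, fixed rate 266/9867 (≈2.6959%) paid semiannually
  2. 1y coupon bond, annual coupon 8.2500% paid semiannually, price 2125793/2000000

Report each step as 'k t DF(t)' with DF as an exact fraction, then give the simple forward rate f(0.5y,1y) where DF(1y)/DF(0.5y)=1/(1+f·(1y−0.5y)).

1 1/2 9867/10000
2 1 9817/10000
f(0.5y,1y) = ((9867/10000)/(9817/10000) − 1)/(1/2) = 100/9817 ≈ 1.0186%

step 1 [0.5y] swap r/2=133/9867: DF=(1 − 133/9867·(0))/(1+133/9867) = 9867/10000 ≈ 0.986700
step 2 [1y] bond c/2=33/800: DF=(2125793/2000000 − 33/800·(0.986700))/(1+33/800) = 9817/10000 ≈ 0.981700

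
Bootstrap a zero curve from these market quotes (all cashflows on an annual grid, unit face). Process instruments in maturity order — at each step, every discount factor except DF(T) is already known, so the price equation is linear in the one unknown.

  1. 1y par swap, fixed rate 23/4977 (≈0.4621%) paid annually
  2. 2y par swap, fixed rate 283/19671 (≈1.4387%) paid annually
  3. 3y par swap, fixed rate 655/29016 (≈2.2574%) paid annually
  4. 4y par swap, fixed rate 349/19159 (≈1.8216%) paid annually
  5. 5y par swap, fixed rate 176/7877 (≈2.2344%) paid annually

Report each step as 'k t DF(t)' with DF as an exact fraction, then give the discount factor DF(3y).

1 1 4977/5000
2 2 9717/10000
3 3 1869/2000
4 4 4651/5000
5 5 559/625
DF(3y) = 1869/2000 ≈ 0.934500

step 1 [1y] swap r/1=23/4977: DF=(1 − 23/4977·(0))/(1+23/4977) = 4977/5000 ≈ 0.995400
step 2 [2y] swap r/1=283/19671: DF=(1 − 283/19671·(0.995400))/(1+283/19671) = 9717/10000 ≈ 0.971700
step 3 [3y] swap r/1=655/29016: DF=(1 − 655/29016·(0.995400+0.971700))/(1+655/29016) = 1869/2000 ≈ 0.934500
step 4 [4y] swap r/1=349/19159: DF=(1 − 349/19159·(0.995400+0.971700+0.934500))/(1+349/19159) = 4651/5000 ≈ 0.930200
step 5 [5y] swap r/1=176/7877: DF=(1 − 176/7877·(0.995400+0.971700+0.934500+0.930200))/(1+176/7877) = 559/625 ≈ 0.894400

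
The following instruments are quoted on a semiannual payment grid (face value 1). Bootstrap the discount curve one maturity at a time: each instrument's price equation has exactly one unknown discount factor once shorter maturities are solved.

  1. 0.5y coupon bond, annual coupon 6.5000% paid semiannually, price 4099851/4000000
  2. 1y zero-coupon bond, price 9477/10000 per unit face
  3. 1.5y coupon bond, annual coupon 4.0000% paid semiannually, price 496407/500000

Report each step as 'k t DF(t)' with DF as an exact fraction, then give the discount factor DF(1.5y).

1 1/2 9927/10000
2 1 9477/10000
3 3/2 9353/10000
DF(1.5y) = 9353/10000 ≈ 0.935300

step 1 [0.5y] bond c/2=13/400: DF=(4099851/4000000 − 13/400·(0))/(1+13/400) = 9927/10000 ≈ 0.992700
step 2 [1y] zero: DF = P = 9477/10000 ≈ 0.947700
step 3 [1.5y] bond c/2=1/50: DF=(496407/500000 − 1/50·(0.992700+0.947700))/(1+1/50) = 9353/10000 ≈ 0.935300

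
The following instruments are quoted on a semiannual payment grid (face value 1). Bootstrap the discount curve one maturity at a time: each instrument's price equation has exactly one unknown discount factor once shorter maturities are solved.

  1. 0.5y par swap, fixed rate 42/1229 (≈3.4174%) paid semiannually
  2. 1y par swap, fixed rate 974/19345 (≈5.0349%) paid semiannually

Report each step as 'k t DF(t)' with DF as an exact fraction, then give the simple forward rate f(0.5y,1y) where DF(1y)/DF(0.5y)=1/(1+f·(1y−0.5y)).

step 1 [0.5y] swap r/2=21/1229: DF=(1 − 21/1229·(0))/(1+21/1229) = 1229/1250 ≈ 0.983200
step 2 [1y] swap r/2=487/19345: DF=(1 − 487/19345·(0.983200))/(1+487/19345) = 9513/10000 ≈ 0.951300

1 1/2 1229/1250
2 1 9513/10000
f(0.5y,1y) = ((1229/1250)/(9513/10000) − 1)/(1/2) = 638/9513 ≈ 6.7066%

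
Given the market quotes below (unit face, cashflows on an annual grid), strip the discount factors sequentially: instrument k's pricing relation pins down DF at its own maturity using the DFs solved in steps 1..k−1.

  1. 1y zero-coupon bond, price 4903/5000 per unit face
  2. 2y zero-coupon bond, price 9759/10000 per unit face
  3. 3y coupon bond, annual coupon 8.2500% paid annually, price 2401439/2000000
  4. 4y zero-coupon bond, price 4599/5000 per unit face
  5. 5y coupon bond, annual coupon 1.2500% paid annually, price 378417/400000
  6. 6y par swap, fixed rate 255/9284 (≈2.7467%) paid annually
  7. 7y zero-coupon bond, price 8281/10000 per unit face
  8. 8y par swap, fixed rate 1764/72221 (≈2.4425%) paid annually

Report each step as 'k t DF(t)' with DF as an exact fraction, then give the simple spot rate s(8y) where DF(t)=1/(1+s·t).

step 1 [1y] zero: DF = P = 4903/5000 ≈ 0.980600
step 2 [2y] zero: DF = P = 9759/10000 ≈ 0.975900
step 3 [3y] bond c/1=33/400: DF=(2401439/2000000 − 33/400·(0.980600+0.975900))/(1+33/400) = 9601/10000 ≈ 0.960100
step 4 [4y] zero: DF = P = 4599/5000 ≈ 0.919800
step 5 [5y] bond c/1=1/80: DF=(378417/400000 − 1/80·(0.980600+0.975900+0.960100+0.919800))/(1+1/80) = 887/1000 ≈ 0.887000
step 6 [6y] swap r/1=255/9284: DF=(1 − 255/9284·(0.980600+0.975900+0.960100+0.919800+0.887000))/(1+255/9284) = 847/1000 ≈ 0.847000
step 7 [7y] zero: DF = P = 8281/10000 ≈ 0.828100
step 8 [8y] swap r/1=1764/72221: DF=(1 − 1764/72221·(0.980600+0.975900+0.960100+0.919800+0.887000+0.847000+0.828100))/(1+1764/72221) = 2059/2500 ≈ 0.823600

1 1 4903/5000
2 2 9759/10000
3 3 9601/10000
4 4 4599/5000
5 5 887/1000
6 6 847/1000
7 7 8281/10000
8 8 2059/2500
s(8y) = (1/(2059/2500) − 1)/(8) = 441/16472 ≈ 2.6773%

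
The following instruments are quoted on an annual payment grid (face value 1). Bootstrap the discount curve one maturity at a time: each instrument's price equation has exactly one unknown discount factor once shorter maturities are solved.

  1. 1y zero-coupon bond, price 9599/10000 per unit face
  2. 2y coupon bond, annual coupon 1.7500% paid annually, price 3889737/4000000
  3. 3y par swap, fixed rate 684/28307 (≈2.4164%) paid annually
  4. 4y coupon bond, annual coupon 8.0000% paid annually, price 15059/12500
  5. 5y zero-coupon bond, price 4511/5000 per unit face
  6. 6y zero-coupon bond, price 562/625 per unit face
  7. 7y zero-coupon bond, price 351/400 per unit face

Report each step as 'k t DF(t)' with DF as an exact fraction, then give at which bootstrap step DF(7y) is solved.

step 1 [1y] zero: DF = P = 9599/10000 ≈ 0.959900
step 2 [2y] bond c/1=7/400: DF=(3889737/4000000 − 7/400·(0.959900))/(1+7/400) = 587/625 ≈ 0.939200
step 3 [3y] swap r/1=684/28307: DF=(1 − 684/28307·(0.959900+0.939200))/(1+684/28307) = 2329/2500 ≈ 0.931600
step 4 [4y] bond c/1=2/25: DF=(15059/12500 − 2/25·(0.959900+0.939200+0.931600))/(1+2/25) = 4529/5000 ≈ 0.905800
step 5 [5y] zero: DF = P = 4511/5000 ≈ 0.902200
step 6 [6y] zero: DF = P = 562/625 ≈ 0.899200
step 7 [7y] zero: DF = P = 351/400 ≈ 0.877500

1 1 9599/10000
2 2 587/625
3 3 2329/2500
4 4 4529/5000
5 5 4511/5000
6 6 562/625
7 7 351/400
DF(7y) is solved at step 7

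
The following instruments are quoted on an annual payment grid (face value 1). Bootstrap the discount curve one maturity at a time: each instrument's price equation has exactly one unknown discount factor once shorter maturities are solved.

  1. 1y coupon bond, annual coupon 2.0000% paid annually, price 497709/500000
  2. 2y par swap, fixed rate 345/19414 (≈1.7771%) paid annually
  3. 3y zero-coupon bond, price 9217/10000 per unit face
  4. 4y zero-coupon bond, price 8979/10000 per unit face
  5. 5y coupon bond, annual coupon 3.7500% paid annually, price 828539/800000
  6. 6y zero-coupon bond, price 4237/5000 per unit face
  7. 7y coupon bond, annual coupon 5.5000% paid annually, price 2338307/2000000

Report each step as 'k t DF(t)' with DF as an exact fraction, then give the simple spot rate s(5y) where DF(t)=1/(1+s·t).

1 1 9759/10000
2 2 1931/2000
3 3 9217/10000
4 4 8979/10000
5 5 8623/10000
6 6 4237/5000
7 7 823/1000
s(5y) = (1/(8623/10000) − 1)/(5) = 1377/43115 ≈ 3.1938%

step 1 [1y] bond c/1=1/50: DF=(497709/500000 − 1/50·(0))/(1+1/50) = 9759/10000 ≈ 0.975900
step 2 [2y] swap r/1=345/19414: DF=(1 − 345/19414·(0.975900))/(1+345/19414) = 1931/2000 ≈ 0.965500
step 3 [3y] zero: DF = P = 9217/10000 ≈ 0.921700
step 4 [4y] zero: DF = P = 8979/10000 ≈ 0.897900
step 5 [5y] bond c/1=3/80: DF=(828539/800000 − 3/80·(0.975900+0.965500+0.921700+0.897900))/(1+3/80) = 8623/10000 ≈ 0.862300
step 6 [6y] zero: DF = P = 4237/5000 ≈ 0.847400
step 7 [7y] bond c/1=11/200: DF=(2338307/2000000 − 11/200·(0.975900+0.965500+0.921700+0.897900+0.862300+0.847400))/(1+11/200) = 823/1000 ≈ 0.823000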